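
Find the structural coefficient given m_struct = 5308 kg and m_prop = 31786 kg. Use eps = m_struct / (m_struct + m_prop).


eps = 5308 / (5308 + 31786) = 0.1431

0.1431


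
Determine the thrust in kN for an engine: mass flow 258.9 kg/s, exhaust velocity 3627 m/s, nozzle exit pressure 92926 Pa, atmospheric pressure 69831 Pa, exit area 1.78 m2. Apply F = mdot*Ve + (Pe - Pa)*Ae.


F = 258.9 * 3627 + (92926 - 69831) * 1.78 = 980139.0 N = 980.1 kN

980.1 kN


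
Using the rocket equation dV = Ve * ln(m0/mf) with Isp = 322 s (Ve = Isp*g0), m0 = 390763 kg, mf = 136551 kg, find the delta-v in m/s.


Ve = 322 * 9.81 = 3158.82 m/s
dV = 3158.82 * ln(390763/136551) = 3321 m/s

3321 m/s


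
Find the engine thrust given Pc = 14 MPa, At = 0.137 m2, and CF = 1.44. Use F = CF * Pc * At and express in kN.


F = 1.44 * 14e6 * 0.137 = 2.7619e+06 N = 2761.9 kN

2761.9 kN


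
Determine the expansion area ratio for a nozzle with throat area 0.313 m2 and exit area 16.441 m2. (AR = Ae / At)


AR = 16.441 / 0.313 = 52.5

52.5


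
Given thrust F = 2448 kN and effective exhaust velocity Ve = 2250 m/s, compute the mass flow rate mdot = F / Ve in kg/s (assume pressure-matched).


mdot = F / Ve = 2448000 / 2250 = 1088.0 kg/s

1088.0 kg/s


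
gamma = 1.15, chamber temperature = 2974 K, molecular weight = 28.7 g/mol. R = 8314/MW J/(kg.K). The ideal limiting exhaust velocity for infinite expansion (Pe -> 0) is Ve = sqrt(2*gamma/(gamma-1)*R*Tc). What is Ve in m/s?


R = 8314 / 28.7 = 289.69 J/(kg.K)
Ve = sqrt(2 * 1.15 / (1.15 - 1) * 289.69 * 2974) = 3635 m/s

3635 m/s


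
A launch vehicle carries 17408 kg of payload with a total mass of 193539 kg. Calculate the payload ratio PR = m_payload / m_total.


PR = 17408 / 193539 = 0.0899

0.0899


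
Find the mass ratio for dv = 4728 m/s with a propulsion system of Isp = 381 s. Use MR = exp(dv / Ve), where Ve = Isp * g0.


Ve = 381 * 9.81 = 3737.61 m/s
MR = exp(4728 / 3737.61) = 3.543

3.543


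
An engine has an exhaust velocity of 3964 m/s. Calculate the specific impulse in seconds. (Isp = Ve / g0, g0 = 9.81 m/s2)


Isp = Ve / g0 = 3964 / 9.81 = 404.1 s

404.1 s


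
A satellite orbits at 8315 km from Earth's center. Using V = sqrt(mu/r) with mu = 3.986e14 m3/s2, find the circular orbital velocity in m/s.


V = sqrt(3.986e14 / 8315000) = 6924 m/s

6924 m/s


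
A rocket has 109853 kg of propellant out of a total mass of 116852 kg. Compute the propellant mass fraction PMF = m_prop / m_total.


PMF = 109853 / 116852 = 0.94

0.94


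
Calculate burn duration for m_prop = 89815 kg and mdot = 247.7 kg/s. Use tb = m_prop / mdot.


tb = 89815 / 247.7 = 362.6 s

362.6 s


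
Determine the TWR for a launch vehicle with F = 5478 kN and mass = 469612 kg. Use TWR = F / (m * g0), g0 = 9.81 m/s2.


TWR = 5478000 / (469612 * 9.81) = 1.19

1.19


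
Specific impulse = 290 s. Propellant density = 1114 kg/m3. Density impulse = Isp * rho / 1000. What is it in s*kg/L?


rho*Isp = 290 * 1114 / 1000 = 323 s*kg/L

323 s*kg/L


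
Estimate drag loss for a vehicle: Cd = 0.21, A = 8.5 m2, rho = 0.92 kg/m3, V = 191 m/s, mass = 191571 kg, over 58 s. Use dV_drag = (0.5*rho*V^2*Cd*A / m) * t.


D = 0.5 * 0.92 * 191^2 * 0.21 * 8.5 = 29954.55 N
a = 29954.55 / 191571 = 0.1564 m/s2
dV = 0.1564 * 58 = 9.1 m/s

9.1 m/s


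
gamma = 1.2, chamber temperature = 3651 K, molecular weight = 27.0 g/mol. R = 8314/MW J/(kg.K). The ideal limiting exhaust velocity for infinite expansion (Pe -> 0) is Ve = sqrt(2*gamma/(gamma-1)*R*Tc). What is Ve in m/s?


R = 8314 / 27.0 = 307.93 J/(kg.K)
Ve = sqrt(2 * 1.2 / (1.2 - 1) * 307.93 * 3651) = 3673 m/s

3673 m/s


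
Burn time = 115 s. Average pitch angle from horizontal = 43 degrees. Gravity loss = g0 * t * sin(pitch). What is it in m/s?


GL = 9.81 * 115 * sin(43 deg) = 769 m/s

769 m/s


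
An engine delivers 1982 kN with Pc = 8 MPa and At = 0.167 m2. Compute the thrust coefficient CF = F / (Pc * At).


CF = 1982000 / (8e6 * 0.167) = 1.48

1.48


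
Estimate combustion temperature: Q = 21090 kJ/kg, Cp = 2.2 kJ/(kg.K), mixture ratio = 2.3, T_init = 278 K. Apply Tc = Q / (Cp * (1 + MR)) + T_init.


Tc = 21090 / (2.2 * (1 + 2.3)) + 278 = 3183 K

3183 K


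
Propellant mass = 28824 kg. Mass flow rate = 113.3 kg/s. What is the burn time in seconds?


tb = 28824 / 113.3 = 254.4 s

254.4 s


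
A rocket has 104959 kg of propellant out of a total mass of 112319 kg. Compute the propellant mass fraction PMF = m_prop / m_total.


PMF = 104959 / 112319 = 0.934

0.934


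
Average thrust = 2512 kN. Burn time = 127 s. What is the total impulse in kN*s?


It = 2512 * 127 = 319024 kN*s

319024 kN*s


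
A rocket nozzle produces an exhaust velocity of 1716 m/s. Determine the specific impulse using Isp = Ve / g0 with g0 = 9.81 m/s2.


Isp = Ve / g0 = 1716 / 9.81 = 174.9 s

174.9 s


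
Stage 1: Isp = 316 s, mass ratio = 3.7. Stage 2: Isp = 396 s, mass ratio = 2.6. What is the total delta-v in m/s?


dV1 = 316 * 9.81 * ln(3.7) = 4055.8 m/s
dV2 = 396 * 9.81 * ln(2.6) = 3711.9 m/s
Total dV = 4055.8 + 3711.9 = 7767.7 m/s ~ 7768 m/s

7768 m/s


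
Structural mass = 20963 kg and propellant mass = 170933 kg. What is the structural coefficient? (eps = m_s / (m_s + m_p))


eps = 20963 / (20963 + 170933) = 0.1092

0.1092


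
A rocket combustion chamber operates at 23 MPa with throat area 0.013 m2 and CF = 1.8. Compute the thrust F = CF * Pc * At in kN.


F = 1.8 * 23e6 * 0.013 = 538200.0 N = 538.2 kN

538.2 kN


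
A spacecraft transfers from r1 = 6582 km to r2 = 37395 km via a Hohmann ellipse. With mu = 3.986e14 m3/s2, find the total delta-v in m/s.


V1 = sqrt(mu/r1) = 7781.97 m/s
dV1 = V1*(sqrt(2*r2/(r1+r2)) - 1) = 2366.45 m/s
V2 = sqrt(mu/r2) = 3264.84 m/s
dV2 = V2*(1 - sqrt(2*r1/(r1+r2))) = 1478.59 m/s
Total dV = 3845 m/s

3845 m/s


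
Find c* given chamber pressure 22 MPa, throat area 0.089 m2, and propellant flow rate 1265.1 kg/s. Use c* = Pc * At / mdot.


c* = 22e6 * 0.089 / 1265.1 = 1548 m/s

1548 m/s


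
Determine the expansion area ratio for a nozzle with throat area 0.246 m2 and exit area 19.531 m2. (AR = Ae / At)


AR = 19.531 / 0.246 = 79.4

79.4


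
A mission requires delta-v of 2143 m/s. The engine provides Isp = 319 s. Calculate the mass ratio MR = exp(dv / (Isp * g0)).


Ve = 319 * 9.81 = 3129.39 m/s
MR = exp(2143 / 3129.39) = 1.983

1.983


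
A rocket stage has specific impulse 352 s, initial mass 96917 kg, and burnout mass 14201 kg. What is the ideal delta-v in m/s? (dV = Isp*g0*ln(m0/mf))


Ve = 352 * 9.81 = 3453.12 m/s
dV = 3453.12 * ln(96917/14201) = 6632 m/s

6632 m/s


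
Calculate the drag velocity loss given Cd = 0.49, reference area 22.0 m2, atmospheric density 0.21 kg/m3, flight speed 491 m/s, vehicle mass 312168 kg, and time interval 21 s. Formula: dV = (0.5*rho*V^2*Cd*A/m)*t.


D = 0.5 * 0.21 * 491^2 * 0.49 * 22.0 = 272879.58 N
a = 272879.58 / 312168 = 0.8741 m/s2
dV = 0.8741 * 21 = 18.4 m/s

18.4 m/s


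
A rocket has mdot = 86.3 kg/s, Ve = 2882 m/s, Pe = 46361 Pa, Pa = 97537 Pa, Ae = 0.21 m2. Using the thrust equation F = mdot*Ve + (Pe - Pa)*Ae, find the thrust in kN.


F = 86.3 * 2882 + (46361 - 97537) * 0.21 = 237970.0 N = 238.0 kN

238.0 kN


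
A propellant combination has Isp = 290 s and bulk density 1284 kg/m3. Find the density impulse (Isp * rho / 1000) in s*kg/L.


rho*Isp = 290 * 1284 / 1000 = 372 s*kg/L

372 s*kg/L


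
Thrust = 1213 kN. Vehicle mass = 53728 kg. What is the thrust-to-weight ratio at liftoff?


TWR = 1213000 / (53728 * 9.81) = 2.3

2.3


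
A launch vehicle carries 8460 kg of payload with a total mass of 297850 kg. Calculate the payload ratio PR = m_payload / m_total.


PR = 8460 / 297850 = 0.0284

0.0284


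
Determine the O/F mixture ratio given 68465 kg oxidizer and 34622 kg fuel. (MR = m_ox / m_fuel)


MR = 68465 / 34622 = 1.98

1.98


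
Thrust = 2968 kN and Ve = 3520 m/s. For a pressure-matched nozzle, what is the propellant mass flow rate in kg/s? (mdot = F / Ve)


mdot = F / Ve = 2968000 / 3520 = 843.2 kg/s

843.2 kg/s


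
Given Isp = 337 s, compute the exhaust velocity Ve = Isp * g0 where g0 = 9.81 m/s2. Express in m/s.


Ve = Isp * g0 = 337 * 9.81 = 3306.0 m/s

3306.0 m/s


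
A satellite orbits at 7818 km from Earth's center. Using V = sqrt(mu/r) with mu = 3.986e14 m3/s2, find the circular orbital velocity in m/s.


V = sqrt(3.986e14 / 7818000) = 7140 m/s

7140 m/s


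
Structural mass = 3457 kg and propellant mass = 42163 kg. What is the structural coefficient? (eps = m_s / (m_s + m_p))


eps = 3457 / (3457 + 42163) = 0.0758

0.0758


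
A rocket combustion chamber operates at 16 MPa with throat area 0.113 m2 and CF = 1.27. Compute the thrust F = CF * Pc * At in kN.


F = 1.27 * 16e6 * 0.113 = 2.2962e+06 N = 2296.2 kN

2296.2 kN


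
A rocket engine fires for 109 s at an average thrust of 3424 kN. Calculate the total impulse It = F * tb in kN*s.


It = 3424 * 109 = 373216 kN*s

373216 kN*s


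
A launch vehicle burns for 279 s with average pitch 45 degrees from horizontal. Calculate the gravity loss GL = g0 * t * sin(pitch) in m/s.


GL = 9.81 * 279 * sin(45 deg) = 1935 m/s

1935 m/s


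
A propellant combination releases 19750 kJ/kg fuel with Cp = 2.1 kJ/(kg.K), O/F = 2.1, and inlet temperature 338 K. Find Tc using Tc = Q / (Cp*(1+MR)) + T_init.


Tc = 19750 / (2.1 * (1 + 2.1)) + 338 = 3372 K

3372 K


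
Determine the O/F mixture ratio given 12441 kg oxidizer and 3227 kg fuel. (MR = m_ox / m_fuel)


MR = 12441 / 3227 = 3.86

3.86


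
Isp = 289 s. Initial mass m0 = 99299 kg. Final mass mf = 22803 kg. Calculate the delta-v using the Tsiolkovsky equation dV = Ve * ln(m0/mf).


Ve = 289 * 9.81 = 2835.09 m/s
dV = 2835.09 * ln(99299/22803) = 4171 m/s

4171 m/s


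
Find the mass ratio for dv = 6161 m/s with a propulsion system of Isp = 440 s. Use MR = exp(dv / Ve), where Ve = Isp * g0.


Ve = 440 * 9.81 = 4316.4 m/s
MR = exp(6161 / 4316.4) = 4.168

4.168


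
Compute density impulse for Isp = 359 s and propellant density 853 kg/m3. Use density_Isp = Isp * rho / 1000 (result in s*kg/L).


rho*Isp = 359 * 853 / 1000 = 306 s*kg/L

306 s*kg/L


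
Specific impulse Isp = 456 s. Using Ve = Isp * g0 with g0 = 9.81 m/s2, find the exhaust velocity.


Ve = Isp * g0 = 456 * 9.81 = 4473.4 m/s

4473.4 m/s


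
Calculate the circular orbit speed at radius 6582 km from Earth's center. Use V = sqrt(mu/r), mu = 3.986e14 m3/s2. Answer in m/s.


V = sqrt(3.986e14 / 6582000) = 7782 m/s

7782 m/s


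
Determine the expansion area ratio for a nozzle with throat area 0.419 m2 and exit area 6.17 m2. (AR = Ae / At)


AR = 6.17 / 0.419 = 14.7

14.7


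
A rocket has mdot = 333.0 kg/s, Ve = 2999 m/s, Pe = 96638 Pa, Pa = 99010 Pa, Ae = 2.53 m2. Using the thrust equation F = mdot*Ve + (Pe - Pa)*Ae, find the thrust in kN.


F = 333.0 * 2999 + (96638 - 99010) * 2.53 = 992666.0 N = 992.7 kN

992.7 kN


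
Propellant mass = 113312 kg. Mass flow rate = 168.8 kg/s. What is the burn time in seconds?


tb = 113312 / 168.8 = 671.3 s

671.3 s


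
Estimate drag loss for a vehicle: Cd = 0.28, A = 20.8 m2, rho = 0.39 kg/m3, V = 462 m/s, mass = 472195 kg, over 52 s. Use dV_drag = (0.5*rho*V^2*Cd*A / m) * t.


D = 0.5 * 0.39 * 462^2 * 0.28 * 20.8 = 242404.08 N
a = 242404.08 / 472195 = 0.5134 m/s2
dV = 0.5134 * 52 = 26.7 m/s

26.7 m/s


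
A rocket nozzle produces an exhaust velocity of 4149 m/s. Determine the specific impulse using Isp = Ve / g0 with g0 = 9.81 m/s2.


Isp = Ve / g0 = 4149 / 9.81 = 422.9 s

422.9 s


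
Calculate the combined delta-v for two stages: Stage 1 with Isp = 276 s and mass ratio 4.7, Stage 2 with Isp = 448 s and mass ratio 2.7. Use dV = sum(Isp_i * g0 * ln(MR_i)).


dV1 = 276 * 9.81 * ln(4.7) = 4190.1 m/s
dV2 = 448 * 9.81 * ln(2.7) = 4365.2 m/s
Total dV = 4190.1 + 4365.2 = 8555.3 m/s ~ 8555 m/s

8555 m/s


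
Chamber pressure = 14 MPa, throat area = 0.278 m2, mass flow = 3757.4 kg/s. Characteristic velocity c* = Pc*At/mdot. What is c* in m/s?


c* = 14e6 * 0.278 / 3757.4 = 1036 m/s

1036 m/s


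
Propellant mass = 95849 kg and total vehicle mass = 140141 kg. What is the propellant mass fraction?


PMF = 95849 / 140141 = 0.684

0.684


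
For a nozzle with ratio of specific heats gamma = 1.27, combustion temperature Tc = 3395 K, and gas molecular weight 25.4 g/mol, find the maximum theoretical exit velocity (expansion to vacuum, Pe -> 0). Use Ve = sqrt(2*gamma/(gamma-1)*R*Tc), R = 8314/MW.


R = 8314 / 25.4 = 327.32 J/(kg.K)
Ve = sqrt(2 * 1.27 / (1.27 - 1) * 327.32 * 3395) = 3233 m/s

3233 m/s


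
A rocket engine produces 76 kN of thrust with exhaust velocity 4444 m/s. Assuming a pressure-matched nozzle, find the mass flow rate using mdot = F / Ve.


mdot = F / Ve = 76000 / 4444 = 17.1 kg/s

17.1 kg/s


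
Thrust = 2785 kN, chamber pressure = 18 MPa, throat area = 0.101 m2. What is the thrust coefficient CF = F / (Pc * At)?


CF = 2785000 / (18e6 * 0.101) = 1.53

1.53


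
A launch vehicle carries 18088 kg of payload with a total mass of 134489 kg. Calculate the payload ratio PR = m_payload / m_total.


PR = 18088 / 134489 = 0.1345

0.1345


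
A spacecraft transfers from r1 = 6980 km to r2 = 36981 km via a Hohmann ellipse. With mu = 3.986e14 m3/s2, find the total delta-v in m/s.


V1 = sqrt(mu/r1) = 7556.85 m/s
dV1 = V1*(sqrt(2*r2/(r1+r2)) - 1) = 2245.07 m/s
V2 = sqrt(mu/r2) = 3283.06 m/s
dV2 = V2*(1 - sqrt(2*r1/(r1+r2))) = 1432.99 m/s
Total dV = 3678 m/s

3678 m/s


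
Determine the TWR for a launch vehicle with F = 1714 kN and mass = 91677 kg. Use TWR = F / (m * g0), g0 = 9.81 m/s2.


TWR = 1714000 / (91677 * 9.81) = 1.91

1.91


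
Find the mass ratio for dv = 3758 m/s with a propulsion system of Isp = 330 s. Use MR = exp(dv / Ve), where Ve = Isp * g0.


Ve = 330 * 9.81 = 3237.3 m/s
MR = exp(3758 / 3237.3) = 3.193

3.193


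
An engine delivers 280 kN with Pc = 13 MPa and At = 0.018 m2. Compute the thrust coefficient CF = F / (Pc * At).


CF = 280000 / (13e6 * 0.018) = 1.2

1.2


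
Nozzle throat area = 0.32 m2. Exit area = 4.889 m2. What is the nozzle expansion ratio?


AR = 4.889 / 0.32 = 15.3

15.3


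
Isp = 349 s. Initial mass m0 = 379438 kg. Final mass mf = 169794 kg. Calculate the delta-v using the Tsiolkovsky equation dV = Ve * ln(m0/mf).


Ve = 349 * 9.81 = 3423.69 m/s
dV = 3423.69 * ln(379438/169794) = 2753 m/s

2753 m/s


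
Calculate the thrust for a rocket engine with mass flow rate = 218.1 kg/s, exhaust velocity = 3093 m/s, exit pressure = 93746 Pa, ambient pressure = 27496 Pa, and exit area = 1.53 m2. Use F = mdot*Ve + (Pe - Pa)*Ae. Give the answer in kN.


F = 218.1 * 3093 + (93746 - 27496) * 1.53 = 775946.0 N = 775.9 kN

775.9 kN


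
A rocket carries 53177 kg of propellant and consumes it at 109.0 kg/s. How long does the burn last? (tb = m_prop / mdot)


tb = 53177 / 109.0 = 487.9 s

487.9 s


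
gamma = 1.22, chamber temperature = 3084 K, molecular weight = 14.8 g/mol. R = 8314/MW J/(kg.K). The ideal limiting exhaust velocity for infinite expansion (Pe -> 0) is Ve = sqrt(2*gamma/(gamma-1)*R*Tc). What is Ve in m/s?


R = 8314 / 14.8 = 561.76 J/(kg.K)
Ve = sqrt(2 * 1.22 / (1.22 - 1) * 561.76 * 3084) = 4383 m/s

4383 m/s


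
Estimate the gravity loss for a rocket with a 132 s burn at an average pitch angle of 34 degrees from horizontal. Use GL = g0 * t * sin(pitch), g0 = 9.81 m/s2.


GL = 9.81 * 132 * sin(34 deg) = 724 m/s

724 m/s


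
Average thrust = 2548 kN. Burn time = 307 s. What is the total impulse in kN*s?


It = 2548 * 307 = 782236 kN*s

782236 kN*s


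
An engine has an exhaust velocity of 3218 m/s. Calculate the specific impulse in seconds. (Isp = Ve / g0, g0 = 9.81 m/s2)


Isp = Ve / g0 = 3218 / 9.81 = 328.0 s

328.0 s


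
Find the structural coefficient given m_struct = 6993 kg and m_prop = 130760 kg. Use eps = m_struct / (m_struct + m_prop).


eps = 6993 / (6993 + 130760) = 0.0508

0.0508


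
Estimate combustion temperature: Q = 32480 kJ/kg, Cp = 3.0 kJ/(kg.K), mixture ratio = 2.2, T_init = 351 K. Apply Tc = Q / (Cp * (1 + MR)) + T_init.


Tc = 32480 / (3.0 * (1 + 2.2)) + 351 = 3734 K

3734 K


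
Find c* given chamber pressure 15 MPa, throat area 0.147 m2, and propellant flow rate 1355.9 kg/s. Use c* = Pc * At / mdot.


c* = 15e6 * 0.147 / 1355.9 = 1626 m/s

1626 m/s


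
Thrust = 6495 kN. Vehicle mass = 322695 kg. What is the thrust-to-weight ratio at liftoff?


TWR = 6495000 / (322695 * 9.81) = 2.05

2.05


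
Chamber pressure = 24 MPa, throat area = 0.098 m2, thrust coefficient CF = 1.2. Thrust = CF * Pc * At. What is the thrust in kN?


F = 1.2 * 24e6 * 0.098 = 2.8224e+06 N = 2822.4 kN

2822.4 kN


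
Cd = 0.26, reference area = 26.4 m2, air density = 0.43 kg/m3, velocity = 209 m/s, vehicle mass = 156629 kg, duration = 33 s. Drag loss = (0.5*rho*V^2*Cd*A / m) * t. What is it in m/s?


D = 0.5 * 0.43 * 209^2 * 0.26 * 26.4 = 64462.67 N
a = 64462.67 / 156629 = 0.4116 m/s2
dV = 0.4116 * 33 = 13.6 m/s

13.6 m/s


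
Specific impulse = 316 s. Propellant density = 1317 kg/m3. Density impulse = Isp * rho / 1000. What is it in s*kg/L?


rho*Isp = 316 * 1317 / 1000 = 416 s*kg/L

416 s*kg/L


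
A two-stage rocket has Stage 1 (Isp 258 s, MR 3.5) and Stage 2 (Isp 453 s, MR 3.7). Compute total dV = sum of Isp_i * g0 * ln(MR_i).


dV1 = 258 * 9.81 * ln(3.5) = 3170.7 m/s
dV2 = 453 * 9.81 * ln(3.7) = 5814.1 m/s
Total dV = 3170.7 + 5814.1 = 8984.8 m/s ~ 8985 m/s

8985 m/s


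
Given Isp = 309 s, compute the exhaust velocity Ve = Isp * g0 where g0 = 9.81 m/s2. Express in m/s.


Ve = Isp * g0 = 309 * 9.81 = 3031.3 m/s

3031.3 m/s


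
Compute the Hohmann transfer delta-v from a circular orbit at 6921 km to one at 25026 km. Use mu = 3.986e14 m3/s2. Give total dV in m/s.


V1 = sqrt(mu/r1) = 7588.99 m/s
dV1 = V1*(sqrt(2*r2/(r1+r2)) - 1) = 1910.05 m/s
V2 = sqrt(mu/r2) = 3990.92 m/s
dV2 = V2*(1 - sqrt(2*r1/(r1+r2))) = 1363.94 m/s
Total dV = 3274 m/s

3274 m/s


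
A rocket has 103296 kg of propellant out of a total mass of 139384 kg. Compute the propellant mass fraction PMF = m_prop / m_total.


PMF = 103296 / 139384 = 0.741

0.741


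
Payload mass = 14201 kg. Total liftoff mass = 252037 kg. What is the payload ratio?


PR = 14201 / 252037 = 0.0563

0.0563


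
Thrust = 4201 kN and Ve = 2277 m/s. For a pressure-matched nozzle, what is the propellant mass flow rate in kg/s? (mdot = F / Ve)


mdot = F / Ve = 4201000 / 2277 = 1845.0 kg/s

1845.0 kg/s


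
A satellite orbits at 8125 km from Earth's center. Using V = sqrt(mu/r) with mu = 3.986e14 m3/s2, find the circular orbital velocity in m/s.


V = sqrt(3.986e14 / 8125000) = 7004 m/s

7004 m/s


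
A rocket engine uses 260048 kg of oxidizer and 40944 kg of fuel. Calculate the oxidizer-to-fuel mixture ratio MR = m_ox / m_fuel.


MR = 260048 / 40944 = 6.35

6.35


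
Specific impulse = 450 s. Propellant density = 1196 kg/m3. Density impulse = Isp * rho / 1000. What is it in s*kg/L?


rho*Isp = 450 * 1196 / 1000 = 538 s*kg/L

538 s*kg/L


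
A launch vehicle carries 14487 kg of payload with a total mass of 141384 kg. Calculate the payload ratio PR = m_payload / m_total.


PR = 14487 / 141384 = 0.1025

0.1025


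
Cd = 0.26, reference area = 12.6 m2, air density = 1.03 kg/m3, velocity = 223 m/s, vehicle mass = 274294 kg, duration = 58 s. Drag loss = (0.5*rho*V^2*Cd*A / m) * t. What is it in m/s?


D = 0.5 * 1.03 * 223^2 * 0.26 * 12.6 = 83899.79 N
a = 83899.79 / 274294 = 0.3059 m/s2
dV = 0.3059 * 58 = 17.7 m/s

17.7 m/s


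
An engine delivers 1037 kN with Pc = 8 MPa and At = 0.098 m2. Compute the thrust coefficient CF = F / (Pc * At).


CF = 1037000 / (8e6 * 0.098) = 1.32

1.32


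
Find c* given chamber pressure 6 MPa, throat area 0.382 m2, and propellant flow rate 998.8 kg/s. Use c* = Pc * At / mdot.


c* = 6e6 * 0.382 / 998.8 = 2295 m/s

2295 m/s


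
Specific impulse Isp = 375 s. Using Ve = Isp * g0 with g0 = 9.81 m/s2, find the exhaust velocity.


Ve = Isp * g0 = 375 * 9.81 = 3678.8 m/s

3678.8 m/s


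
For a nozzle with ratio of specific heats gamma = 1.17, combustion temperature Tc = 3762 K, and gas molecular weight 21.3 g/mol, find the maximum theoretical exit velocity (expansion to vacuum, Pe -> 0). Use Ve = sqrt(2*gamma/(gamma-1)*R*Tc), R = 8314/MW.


R = 8314 / 21.3 = 390.33 J/(kg.K)
Ve = sqrt(2 * 1.17 / (1.17 - 1) * 390.33 * 3762) = 4496 m/s

4496 m/s


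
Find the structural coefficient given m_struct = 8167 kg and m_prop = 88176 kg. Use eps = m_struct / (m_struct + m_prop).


eps = 8167 / (8167 + 88176) = 0.0848

0.0848


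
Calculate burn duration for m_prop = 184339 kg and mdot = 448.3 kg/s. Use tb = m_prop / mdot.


tb = 184339 / 448.3 = 411.2 s

411.2 s


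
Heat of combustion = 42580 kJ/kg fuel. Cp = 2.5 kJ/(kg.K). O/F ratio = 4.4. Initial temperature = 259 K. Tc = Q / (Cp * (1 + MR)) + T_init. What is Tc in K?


Tc = 42580 / (2.5 * (1 + 4.4)) + 259 = 3413 K

3413 K


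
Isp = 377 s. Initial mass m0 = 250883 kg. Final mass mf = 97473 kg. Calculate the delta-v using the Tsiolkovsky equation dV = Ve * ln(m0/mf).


Ve = 377 * 9.81 = 3698.37 m/s
dV = 3698.37 * ln(250883/97473) = 3496 m/s

3496 m/s


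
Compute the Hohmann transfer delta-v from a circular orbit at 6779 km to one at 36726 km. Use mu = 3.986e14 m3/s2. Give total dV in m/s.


V1 = sqrt(mu/r1) = 7668.07 m/s
dV1 = V1*(sqrt(2*r2/(r1+r2)) - 1) = 2295.57 m/s
V2 = sqrt(mu/r2) = 3294.44 m/s
dV2 = V2*(1 - sqrt(2*r1/(r1+r2))) = 1455.32 m/s
Total dV = 3751 m/s

3751 m/s


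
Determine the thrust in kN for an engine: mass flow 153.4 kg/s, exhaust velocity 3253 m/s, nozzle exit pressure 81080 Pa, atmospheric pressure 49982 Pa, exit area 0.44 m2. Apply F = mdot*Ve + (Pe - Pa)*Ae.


F = 153.4 * 3253 + (81080 - 49982) * 0.44 = 512693.0 N = 512.7 kN

512.7 kN


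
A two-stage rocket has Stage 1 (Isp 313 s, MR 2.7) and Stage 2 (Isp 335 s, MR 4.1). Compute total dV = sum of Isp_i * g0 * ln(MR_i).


dV1 = 313 * 9.81 * ln(2.7) = 3049.8 m/s
dV2 = 335 * 9.81 * ln(4.1) = 4637.0 m/s
Total dV = 3049.8 + 4637.0 = 7686.8 m/s ~ 7687 m/s

7687 m/s


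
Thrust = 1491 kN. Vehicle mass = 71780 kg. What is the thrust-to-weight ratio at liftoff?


TWR = 1491000 / (71780 * 9.81) = 2.12

2.12


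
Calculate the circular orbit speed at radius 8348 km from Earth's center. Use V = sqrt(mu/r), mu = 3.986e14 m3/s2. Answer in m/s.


V = sqrt(3.986e14 / 8348000) = 6910 m/s

6910 m/s


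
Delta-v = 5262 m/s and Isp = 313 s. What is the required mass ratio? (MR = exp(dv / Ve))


Ve = 313 * 9.81 = 3070.53 m/s
MR = exp(5262 / 3070.53) = 5.55

5.55


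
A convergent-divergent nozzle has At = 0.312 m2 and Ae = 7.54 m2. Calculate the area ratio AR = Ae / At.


AR = 7.54 / 0.312 = 24.2

24.2


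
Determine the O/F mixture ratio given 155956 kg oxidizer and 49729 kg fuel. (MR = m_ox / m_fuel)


MR = 155956 / 49729 = 3.14

3.14


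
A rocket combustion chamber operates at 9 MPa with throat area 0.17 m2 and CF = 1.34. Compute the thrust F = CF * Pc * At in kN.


F = 1.34 * 9e6 * 0.17 = 2.0502e+06 N = 2050.2 kN

2050.2 kN


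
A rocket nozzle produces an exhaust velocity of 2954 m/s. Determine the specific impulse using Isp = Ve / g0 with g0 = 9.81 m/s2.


Isp = Ve / g0 = 2954 / 9.81 = 301.1 s

301.1 s


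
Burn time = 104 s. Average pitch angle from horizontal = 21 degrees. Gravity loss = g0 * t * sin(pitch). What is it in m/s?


GL = 9.81 * 104 * sin(21 deg) = 366 m/s

366 m/s


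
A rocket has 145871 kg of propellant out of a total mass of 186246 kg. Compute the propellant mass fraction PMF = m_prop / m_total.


PMF = 145871 / 186246 = 0.783

0.783


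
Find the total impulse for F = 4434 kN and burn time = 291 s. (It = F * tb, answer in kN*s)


It = 4434 * 291 = 1290294 kN*s

1290294 kN*s


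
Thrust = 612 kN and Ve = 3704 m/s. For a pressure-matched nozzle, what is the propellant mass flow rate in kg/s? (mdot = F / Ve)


mdot = F / Ve = 612000 / 3704 = 165.2 kg/s

165.2 kg/s


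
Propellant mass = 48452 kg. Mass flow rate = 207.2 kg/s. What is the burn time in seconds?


tb = 48452 / 207.2 = 233.8 s

233.8 s


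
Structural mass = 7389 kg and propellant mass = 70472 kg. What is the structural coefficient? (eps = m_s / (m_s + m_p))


eps = 7389 / (7389 + 70472) = 0.0949

0.0949


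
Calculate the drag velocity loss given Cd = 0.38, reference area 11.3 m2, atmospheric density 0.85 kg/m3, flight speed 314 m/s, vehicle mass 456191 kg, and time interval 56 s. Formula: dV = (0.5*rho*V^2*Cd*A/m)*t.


D = 0.5 * 0.85 * 314^2 * 0.38 * 11.3 = 179932.77 N
a = 179932.77 / 456191 = 0.3944 m/s2
dV = 0.3944 * 56 = 22.1 m/s

22.1 m/s


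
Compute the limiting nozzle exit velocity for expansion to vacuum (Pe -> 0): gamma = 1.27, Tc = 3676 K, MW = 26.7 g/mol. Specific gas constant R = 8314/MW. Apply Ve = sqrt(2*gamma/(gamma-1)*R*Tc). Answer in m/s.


R = 8314 / 26.7 = 311.39 J/(kg.K)
Ve = sqrt(2 * 1.27 / (1.27 - 1) * 311.39 * 3676) = 3281 m/s

3281 m/s


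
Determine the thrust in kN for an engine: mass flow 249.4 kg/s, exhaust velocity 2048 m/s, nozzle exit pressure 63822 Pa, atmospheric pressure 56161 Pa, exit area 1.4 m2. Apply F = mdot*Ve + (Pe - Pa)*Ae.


F = 249.4 * 2048 + (63822 - 56161) * 1.4 = 521497.0 N = 521.5 kN

521.5 kN


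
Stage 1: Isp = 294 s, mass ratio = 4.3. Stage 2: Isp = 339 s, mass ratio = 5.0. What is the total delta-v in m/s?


dV1 = 294 * 9.81 * ln(4.3) = 4206.8 m/s
dV2 = 339 * 9.81 * ln(5.0) = 5352.3 m/s
Total dV = 4206.8 + 5352.3 = 9559.1 m/s ~ 9559 m/s

9559 m/s


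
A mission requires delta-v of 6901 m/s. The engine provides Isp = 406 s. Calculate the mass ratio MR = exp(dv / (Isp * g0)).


Ve = 406 * 9.81 = 3982.86 m/s
MR = exp(6901 / 3982.86) = 5.656

5.656


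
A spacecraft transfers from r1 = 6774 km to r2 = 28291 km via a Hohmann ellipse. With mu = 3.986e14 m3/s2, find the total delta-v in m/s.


V1 = sqrt(mu/r1) = 7670.9 m/s
dV1 = V1*(sqrt(2*r2/(r1+r2)) - 1) = 2073.35 m/s
V2 = sqrt(mu/r2) = 3753.57 m/s
dV2 = V2*(1 - sqrt(2*r1/(r1+r2))) = 1420.41 m/s
Total dV = 3494 m/s

3494 m/s


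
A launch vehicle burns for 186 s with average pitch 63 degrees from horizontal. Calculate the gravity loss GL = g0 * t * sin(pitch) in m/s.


GL = 9.81 * 186 * sin(63 deg) = 1626 m/s

1626 m/s


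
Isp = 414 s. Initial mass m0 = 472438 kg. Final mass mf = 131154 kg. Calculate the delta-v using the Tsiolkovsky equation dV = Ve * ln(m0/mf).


Ve = 414 * 9.81 = 4061.34 m/s
dV = 4061.34 * ln(472438/131154) = 5205 m/s

5205 m/s


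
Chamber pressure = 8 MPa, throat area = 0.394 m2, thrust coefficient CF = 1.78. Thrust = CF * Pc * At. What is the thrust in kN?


F = 1.78 * 8e6 * 0.394 = 5.6106e+06 N = 5610.6 kN

5610.6 kN


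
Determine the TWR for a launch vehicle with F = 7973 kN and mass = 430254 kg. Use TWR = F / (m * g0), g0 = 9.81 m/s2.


TWR = 7973000 / (430254 * 9.81) = 1.89

1.89


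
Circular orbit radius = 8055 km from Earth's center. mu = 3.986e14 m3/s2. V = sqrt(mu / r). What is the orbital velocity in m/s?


V = sqrt(3.986e14 / 8055000) = 7035 m/s

7035 m/s


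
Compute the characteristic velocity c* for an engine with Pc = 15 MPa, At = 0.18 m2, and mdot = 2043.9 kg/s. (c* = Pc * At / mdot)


c* = 15e6 * 0.18 / 2043.9 = 1321 m/s

1321 m/s


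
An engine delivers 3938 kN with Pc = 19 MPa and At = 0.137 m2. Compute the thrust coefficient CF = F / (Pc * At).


CF = 3938000 / (19e6 * 0.137) = 1.51

1.51


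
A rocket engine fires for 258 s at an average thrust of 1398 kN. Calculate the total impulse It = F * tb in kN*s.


It = 1398 * 258 = 360684 kN*s

360684 kN*s


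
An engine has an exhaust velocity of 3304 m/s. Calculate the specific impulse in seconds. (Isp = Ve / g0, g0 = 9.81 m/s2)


Isp = Ve / g0 = 3304 / 9.81 = 336.8 s

336.8 s


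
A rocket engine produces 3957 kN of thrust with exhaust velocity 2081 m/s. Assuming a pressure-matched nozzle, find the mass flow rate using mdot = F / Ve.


mdot = F / Ve = 3957000 / 2081 = 1901.5 kg/s

1901.5 kg/s


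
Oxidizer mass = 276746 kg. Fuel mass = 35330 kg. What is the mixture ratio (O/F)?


MR = 276746 / 35330 = 7.83

7.83


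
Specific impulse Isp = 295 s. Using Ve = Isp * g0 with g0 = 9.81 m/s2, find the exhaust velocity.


Ve = Isp * g0 = 295 * 9.81 = 2894.0 m/s

2894.0 m/s


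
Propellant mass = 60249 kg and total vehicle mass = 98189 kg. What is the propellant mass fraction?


PMF = 60249 / 98189 = 0.614

0.614


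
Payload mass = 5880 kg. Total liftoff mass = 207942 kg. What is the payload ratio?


PR = 5880 / 207942 = 0.0283

0.0283


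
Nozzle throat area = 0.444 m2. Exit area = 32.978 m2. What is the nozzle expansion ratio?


AR = 32.978 / 0.444 = 74.3

74.3


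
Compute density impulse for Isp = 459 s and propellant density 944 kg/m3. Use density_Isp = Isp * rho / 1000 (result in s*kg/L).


rho*Isp = 459 * 944 / 1000 = 433 s*kg/L

433 s*kg/L


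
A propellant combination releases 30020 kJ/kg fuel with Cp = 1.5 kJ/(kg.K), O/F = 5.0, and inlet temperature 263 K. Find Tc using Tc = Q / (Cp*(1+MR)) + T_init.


Tc = 30020 / (1.5 * (1 + 5.0)) + 263 = 3599 K

3599 K


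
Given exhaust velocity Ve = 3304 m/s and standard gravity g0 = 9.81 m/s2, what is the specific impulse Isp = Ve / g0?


Isp = Ve / g0 = 3304 / 9.81 = 336.8 s

336.8 s


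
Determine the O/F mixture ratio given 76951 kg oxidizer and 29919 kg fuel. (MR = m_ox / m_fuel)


MR = 76951 / 29919 = 2.57

2.57


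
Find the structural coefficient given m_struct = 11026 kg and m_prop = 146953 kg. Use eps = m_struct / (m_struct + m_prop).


eps = 11026 / (11026 + 146953) = 0.0698

0.0698


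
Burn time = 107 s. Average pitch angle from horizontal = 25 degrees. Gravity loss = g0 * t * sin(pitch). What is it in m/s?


GL = 9.81 * 107 * sin(25 deg) = 444 m/s

444 m/s


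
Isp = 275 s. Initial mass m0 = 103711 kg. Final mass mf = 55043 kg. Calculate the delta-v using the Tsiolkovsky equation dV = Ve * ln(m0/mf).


Ve = 275 * 9.81 = 2697.75 m/s
dV = 2697.75 * ln(103711/55043) = 1709 m/s

1709 m/s


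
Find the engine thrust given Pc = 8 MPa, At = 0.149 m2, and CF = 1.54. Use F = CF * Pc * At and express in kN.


F = 1.54 * 8e6 * 0.149 = 1.8357e+06 N = 1835.7 kN

1835.7 kN


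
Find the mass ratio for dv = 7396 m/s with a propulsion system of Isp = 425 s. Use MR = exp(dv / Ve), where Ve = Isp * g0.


Ve = 425 * 9.81 = 4169.25 m/s
MR = exp(7396 / 4169.25) = 5.894

5.894


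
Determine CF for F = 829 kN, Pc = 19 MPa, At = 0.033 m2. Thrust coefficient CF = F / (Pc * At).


CF = 829000 / (19e6 * 0.033) = 1.32

1.32


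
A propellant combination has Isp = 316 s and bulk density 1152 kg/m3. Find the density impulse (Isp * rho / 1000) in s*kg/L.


rho*Isp = 316 * 1152 / 1000 = 364 s*kg/L

364 s*kg/L


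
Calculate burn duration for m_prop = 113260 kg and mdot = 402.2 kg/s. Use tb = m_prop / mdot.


tb = 113260 / 402.2 = 281.6 s

281.6 s


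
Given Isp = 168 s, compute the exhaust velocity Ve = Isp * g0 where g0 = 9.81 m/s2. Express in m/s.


Ve = Isp * g0 = 168 * 9.81 = 1648.1 m/s

1648.1 m/s


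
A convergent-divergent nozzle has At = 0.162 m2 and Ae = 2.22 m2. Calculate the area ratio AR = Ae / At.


AR = 2.22 / 0.162 = 13.7

13.7


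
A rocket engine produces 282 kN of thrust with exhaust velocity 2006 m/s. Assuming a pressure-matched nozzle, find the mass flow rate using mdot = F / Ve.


mdot = F / Ve = 282000 / 2006 = 140.6 kg/s

140.6 kg/s


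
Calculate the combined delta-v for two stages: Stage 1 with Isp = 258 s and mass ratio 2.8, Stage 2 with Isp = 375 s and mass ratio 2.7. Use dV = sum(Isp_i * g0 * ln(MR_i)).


dV1 = 258 * 9.81 * ln(2.8) = 2605.9 m/s
dV2 = 375 * 9.81 * ln(2.7) = 3653.9 m/s
Total dV = 2605.9 + 3653.9 = 6259.8 m/s ~ 6260 m/s

6260 m/s


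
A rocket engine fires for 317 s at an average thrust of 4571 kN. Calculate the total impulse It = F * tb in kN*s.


It = 4571 * 317 = 1449007 kN*s

1449007 kN*s


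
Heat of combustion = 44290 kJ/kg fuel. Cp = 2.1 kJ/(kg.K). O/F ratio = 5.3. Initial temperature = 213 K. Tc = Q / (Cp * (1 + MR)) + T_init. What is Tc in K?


Tc = 44290 / (2.1 * (1 + 5.3)) + 213 = 3561 K

3561 K


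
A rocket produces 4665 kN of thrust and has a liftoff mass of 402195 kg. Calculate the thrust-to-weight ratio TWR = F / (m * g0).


TWR = 4665000 / (402195 * 9.81) = 1.18

1.18


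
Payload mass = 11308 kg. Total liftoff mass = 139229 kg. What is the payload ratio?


PR = 11308 / 139229 = 0.0812

0.0812


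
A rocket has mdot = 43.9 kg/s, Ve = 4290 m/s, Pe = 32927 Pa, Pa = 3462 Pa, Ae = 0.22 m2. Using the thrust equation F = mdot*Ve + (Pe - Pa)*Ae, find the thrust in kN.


F = 43.9 * 4290 + (32927 - 3462) * 0.22 = 194813.0 N = 194.8 kN

194.8 kN


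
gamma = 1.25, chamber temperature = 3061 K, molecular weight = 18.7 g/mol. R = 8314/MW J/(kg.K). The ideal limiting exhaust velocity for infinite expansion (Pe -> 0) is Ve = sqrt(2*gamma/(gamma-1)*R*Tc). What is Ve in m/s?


R = 8314 / 18.7 = 444.6 J/(kg.K)
Ve = sqrt(2 * 1.25 / (1.25 - 1) * 444.6 * 3061) = 3689 m/s

3689 m/s


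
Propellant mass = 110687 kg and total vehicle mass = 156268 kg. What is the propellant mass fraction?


PMF = 110687 / 156268 = 0.708

0.708


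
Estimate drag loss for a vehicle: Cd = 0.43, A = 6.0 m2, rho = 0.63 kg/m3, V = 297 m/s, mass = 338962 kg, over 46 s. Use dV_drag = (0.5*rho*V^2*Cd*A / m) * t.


D = 0.5 * 0.63 * 297^2 * 0.43 * 6.0 = 71687.45 N
a = 71687.45 / 338962 = 0.2115 m/s2
dV = 0.2115 * 46 = 9.7 m/s

9.7 m/s


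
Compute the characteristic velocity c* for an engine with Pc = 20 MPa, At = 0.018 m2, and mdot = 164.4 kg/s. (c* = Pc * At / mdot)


c* = 20e6 * 0.018 / 164.4 = 2190 m/s

2190 m/s


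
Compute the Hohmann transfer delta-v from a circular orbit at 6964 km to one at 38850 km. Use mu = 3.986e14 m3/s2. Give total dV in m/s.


V1 = sqrt(mu/r1) = 7565.53 m/s
dV1 = V1*(sqrt(2*r2/(r1+r2)) - 1) = 2287.07 m/s
V2 = sqrt(mu/r2) = 3203.12 m/s
dV2 = V2*(1 - sqrt(2*r1/(r1+r2))) = 1437.01 m/s
Total dV = 3724 m/s

3724 m/s


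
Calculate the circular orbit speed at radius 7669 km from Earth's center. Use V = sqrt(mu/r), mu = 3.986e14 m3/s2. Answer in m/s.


V = sqrt(3.986e14 / 7669000) = 7209 m/s

7209 m/s


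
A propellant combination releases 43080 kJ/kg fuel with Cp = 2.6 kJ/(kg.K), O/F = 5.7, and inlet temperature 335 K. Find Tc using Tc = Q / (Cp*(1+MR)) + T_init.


Tc = 43080 / (2.6 * (1 + 5.7)) + 335 = 2808 K

2808 K


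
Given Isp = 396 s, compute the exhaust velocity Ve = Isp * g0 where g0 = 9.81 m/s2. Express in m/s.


Ve = Isp * g0 = 396 * 9.81 = 3884.8 m/s

3884.8 m/s


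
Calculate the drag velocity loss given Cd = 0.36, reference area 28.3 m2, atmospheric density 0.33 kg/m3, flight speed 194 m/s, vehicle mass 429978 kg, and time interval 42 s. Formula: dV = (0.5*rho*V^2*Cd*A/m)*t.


D = 0.5 * 0.33 * 194^2 * 0.36 * 28.3 = 63266.87 N
a = 63266.87 / 429978 = 0.1471 m/s2
dV = 0.1471 * 42 = 6.2 m/s

6.2 m/s


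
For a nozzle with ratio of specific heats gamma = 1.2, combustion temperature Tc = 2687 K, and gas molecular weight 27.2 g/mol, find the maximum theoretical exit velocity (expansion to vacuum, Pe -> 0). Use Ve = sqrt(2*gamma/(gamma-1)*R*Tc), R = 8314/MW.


R = 8314 / 27.2 = 305.66 J/(kg.K)
Ve = sqrt(2 * 1.2 / (1.2 - 1) * 305.66 * 2687) = 3139 m/s

3139 m/s


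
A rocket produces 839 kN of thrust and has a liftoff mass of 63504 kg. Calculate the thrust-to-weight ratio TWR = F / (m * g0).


TWR = 839000 / (63504 * 9.81) = 1.35

1.35


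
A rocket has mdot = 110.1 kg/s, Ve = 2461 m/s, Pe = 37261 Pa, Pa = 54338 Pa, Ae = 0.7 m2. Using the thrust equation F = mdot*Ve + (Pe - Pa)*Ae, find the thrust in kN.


F = 110.1 * 2461 + (37261 - 54338) * 0.7 = 259002.0 N = 259.0 kN

259.0 kN


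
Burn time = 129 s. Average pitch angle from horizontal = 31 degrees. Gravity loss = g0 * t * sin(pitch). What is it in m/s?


GL = 9.81 * 129 * sin(31 deg) = 652 m/s

652 m/s


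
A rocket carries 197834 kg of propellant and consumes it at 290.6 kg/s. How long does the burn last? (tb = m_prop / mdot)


tb = 197834 / 290.6 = 680.8 s

680.8 s


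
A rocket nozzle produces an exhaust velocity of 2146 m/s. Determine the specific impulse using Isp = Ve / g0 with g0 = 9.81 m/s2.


Isp = Ve / g0 = 2146 / 9.81 = 218.8 s

218.8 s


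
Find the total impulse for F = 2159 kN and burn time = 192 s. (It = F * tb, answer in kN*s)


It = 2159 * 192 = 414528 kN*s

414528 kN*s


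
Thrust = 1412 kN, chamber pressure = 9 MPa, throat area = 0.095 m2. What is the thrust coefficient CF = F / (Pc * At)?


CF = 1412000 / (9e6 * 0.095) = 1.65

1.65


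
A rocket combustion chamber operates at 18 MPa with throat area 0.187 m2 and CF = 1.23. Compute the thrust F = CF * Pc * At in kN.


F = 1.23 * 18e6 * 0.187 = 4.1402e+06 N = 4140.2 kN

4140.2 kN


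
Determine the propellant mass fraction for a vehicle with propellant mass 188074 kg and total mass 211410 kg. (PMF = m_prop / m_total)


PMF = 188074 / 211410 = 0.89

0.89


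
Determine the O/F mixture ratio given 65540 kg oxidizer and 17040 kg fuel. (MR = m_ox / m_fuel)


MR = 65540 / 17040 = 3.85

3.85


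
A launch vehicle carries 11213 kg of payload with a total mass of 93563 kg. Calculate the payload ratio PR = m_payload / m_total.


PR = 11213 / 93563 = 0.1198

0.1198


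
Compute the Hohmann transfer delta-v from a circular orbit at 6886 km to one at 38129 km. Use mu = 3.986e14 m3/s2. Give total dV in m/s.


V1 = sqrt(mu/r1) = 7608.26 m/s
dV1 = V1*(sqrt(2*r2/(r1+r2)) - 1) = 2294.34 m/s
V2 = sqrt(mu/r2) = 3233.26 m/s
dV2 = V2*(1 - sqrt(2*r1/(r1+r2))) = 1444.88 m/s
Total dV = 3739 m/s

3739 m/s


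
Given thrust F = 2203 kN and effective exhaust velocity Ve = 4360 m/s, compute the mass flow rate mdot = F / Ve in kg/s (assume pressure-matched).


mdot = F / Ve = 2203000 / 4360 = 505.3 kg/s

505.3 kg/s


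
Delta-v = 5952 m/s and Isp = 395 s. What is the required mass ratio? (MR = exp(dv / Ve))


Ve = 395 * 9.81 = 3874.95 m/s
MR = exp(5952 / 3874.95) = 4.646

4.646


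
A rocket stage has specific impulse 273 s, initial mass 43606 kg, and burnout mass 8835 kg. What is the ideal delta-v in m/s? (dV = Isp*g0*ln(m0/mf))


Ve = 273 * 9.81 = 2678.13 m/s
dV = 2678.13 * ln(43606/8835) = 4276 m/s

4276 m/s


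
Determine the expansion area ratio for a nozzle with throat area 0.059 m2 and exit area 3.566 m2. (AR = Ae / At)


AR = 3.566 / 0.059 = 60.4

60.4


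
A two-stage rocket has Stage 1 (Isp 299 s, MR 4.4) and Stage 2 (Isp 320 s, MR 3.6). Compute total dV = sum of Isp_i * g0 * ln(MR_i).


dV1 = 299 * 9.81 * ln(4.4) = 4345.8 m/s
dV2 = 320 * 9.81 * ln(3.6) = 4021.1 m/s
Total dV = 4345.8 + 4021.1 = 8366.9 m/s ~ 8367 m/s

8367 m/s


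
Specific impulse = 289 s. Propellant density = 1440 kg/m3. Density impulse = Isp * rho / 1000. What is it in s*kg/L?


rho*Isp = 289 * 1440 / 1000 = 416 s*kg/L

416 s*kg/L


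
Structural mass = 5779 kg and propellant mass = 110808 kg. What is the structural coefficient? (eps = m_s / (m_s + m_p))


eps = 5779 / (5779 + 110808) = 0.0496

0.0496


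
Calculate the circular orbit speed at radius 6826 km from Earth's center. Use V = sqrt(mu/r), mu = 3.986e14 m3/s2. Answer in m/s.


V = sqrt(3.986e14 / 6826000) = 7642 m/s

7642 m/s
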